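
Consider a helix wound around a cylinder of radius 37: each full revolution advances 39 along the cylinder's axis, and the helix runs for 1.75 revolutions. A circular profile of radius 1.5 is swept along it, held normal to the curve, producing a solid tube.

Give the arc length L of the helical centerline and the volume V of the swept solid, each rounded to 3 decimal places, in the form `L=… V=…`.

2πR = 2π·37 = 232.477856
per-turn = √(232.477856² + 39²) = √(54045.9537 + 1521) = √55566.9537 = 235.726438
L = 1.75 × 235.726438 = 412.521267
V = π·1.5² × L = 7.068583 × 412.521267 = 2915.941009

L=412.521 V=2915.941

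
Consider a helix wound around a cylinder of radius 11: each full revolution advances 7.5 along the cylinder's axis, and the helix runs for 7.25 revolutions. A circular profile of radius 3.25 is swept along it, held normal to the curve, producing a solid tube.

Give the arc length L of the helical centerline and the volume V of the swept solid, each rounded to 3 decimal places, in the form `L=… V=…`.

2πR = 2π·11 = 69.115038
per-turn = √(69.115038² + 7.5²) = √(4776.8885 + 56.25) = √4833.1385 = 69.520778
L = 7.25 × 69.520778 = 504.025638
V = π·3.25² × L = 33.183072 × 504.025638 = 16725.119247

L=504.026 V=16725.119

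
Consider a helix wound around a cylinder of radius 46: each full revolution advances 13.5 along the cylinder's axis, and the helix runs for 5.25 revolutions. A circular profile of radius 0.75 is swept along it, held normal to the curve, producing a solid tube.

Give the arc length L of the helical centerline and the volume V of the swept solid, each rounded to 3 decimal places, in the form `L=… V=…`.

L=1519.044 V=2684.372

2πR = 2π·46 = 289.026524
per-turn = √(289.026524² + 13.5²) = √(83536.3317 + 182.25) = √83718.5817 = 289.341635
L = 5.25 × 289.341635 = 1519.043583
V = π·0.75² × L = 1.767146 × 1519.043583 = 2684.371590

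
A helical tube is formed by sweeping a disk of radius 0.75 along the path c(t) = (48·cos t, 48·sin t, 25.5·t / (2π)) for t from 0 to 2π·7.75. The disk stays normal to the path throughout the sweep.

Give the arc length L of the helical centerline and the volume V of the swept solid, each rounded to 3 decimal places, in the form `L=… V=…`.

2πR = 2π·48 = 301.592895
per-turn = √(301.592895² + 25.5²) = √(90958.2742 + 650.25) = √91608.5242 = 302.669001
L = 7.75 × 302.669001 = 2345.684758
V = π·0.75² × L = 1.767146 × 2345.684758 = 4145.167126

L=2345.685 V=4145.167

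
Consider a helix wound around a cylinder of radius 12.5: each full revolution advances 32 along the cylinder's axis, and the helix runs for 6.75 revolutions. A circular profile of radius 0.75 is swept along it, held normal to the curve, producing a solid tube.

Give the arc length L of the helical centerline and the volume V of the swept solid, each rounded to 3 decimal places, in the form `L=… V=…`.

L=572.458 V=1011.617

2πR = 2π·12.5 = 78.539816
per-turn = √(78.539816² + 32²) = √(6168.5028 + 1024) = √7192.5028 = 84.808624
L = 6.75 × 84.808624 = 572.458214
V = π·0.75² × L = 1.767146 × 572.458214 = 1011.617167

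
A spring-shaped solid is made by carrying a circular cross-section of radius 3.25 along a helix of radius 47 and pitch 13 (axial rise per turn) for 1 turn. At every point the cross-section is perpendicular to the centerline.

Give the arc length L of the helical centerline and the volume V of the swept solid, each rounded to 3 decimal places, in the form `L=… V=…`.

L=295.596 V=9808.774

2πR = 2π·47 = 295.309709
per-turn = √(295.309709² + 13²) = √(87207.8245 + 169) = √87376.8245 = 295.595711
L = 1 × 295.595711 = 295.595711
V = π·3.25² × L = 33.183072 × 295.595711 = 9808.773887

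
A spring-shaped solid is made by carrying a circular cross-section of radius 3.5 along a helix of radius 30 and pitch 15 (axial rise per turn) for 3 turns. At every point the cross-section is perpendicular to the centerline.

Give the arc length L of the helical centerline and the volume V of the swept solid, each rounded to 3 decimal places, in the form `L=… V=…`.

2πR = 2π·30 = 188.495559
per-turn = √(188.495559² + 15²) = √(35530.5758 + 225) = √35755.5758 = 189.091448
L = 3 × 189.091448 = 567.274345
V = π·3.5² × L = 38.484510 × 567.274345 = 21831.275210

L=567.274 V=21831.275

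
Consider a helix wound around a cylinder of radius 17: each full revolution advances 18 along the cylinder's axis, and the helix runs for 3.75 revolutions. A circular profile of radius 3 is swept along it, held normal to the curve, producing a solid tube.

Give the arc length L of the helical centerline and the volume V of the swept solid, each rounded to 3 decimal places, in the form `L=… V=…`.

L=406.201 V=11485.054

2πR = 2π·17 = 106.814150
per-turn = √(106.814150² + 18²) = √(11409.2627 + 324) = √11733.2627 = 108.320186
L = 3.75 × 108.320186 = 406.200697
V = π·3² × L = 28.274334 × 406.200697 = 11485.054141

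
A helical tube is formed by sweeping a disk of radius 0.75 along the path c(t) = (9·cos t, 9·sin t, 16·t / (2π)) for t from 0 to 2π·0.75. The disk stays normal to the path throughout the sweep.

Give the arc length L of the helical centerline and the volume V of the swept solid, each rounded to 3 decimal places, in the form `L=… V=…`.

L=44.076 V=77.890

2πR = 2π·9 = 56.548668
per-turn = √(56.548668² + 16²) = √(3197.7518 + 256) = √3453.7518 = 58.768630
L = 0.75 × 58.768630 = 44.076472
V = π·0.75² × L = 1.767146 × 44.076472 = 77.889556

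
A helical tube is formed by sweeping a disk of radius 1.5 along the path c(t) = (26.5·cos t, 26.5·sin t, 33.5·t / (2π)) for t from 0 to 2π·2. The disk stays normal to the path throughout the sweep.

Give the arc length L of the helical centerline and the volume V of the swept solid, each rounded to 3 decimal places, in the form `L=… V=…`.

2πR = 2π·26.5 = 166.504411
per-turn = √(166.504411² + 33.5²) = √(27723.7188 + 1122.25) = √28845.9688 = 169.841010
L = 2 × 169.841010 = 339.682020
V = π·1.5² × L = 7.068583 × 339.682020 = 2401.070715

L=339.682 V=2401.071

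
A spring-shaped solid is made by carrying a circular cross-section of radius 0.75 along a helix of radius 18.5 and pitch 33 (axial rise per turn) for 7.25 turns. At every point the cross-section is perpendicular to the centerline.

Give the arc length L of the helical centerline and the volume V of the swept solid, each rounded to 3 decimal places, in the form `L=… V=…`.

2πR = 2π·18.5 = 116.238928
per-turn = √(116.238928² + 33²) = √(13511.4884 + 1089) = √14600.4884 = 120.832481
L = 7.25 × 120.832481 = 876.035486
V = π·0.75² × L = 1.767146 × 876.035486 = 1548.082489

L=876.035 V=1548.082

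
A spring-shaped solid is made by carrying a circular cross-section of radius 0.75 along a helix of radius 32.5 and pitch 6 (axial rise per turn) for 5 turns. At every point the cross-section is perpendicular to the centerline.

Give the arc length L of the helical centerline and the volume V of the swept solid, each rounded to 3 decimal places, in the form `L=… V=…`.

2πR = 2π·32.5 = 204.203522
per-turn = √(204.203522² + 6²) = √(41699.0786 + 36) = √41735.0786 = 204.291651
L = 5 × 204.291651 = 1021.458254
V = π·0.75² × L = 1.767146 × 1021.458254 = 1805.065733

L=1021.458 V=1805.066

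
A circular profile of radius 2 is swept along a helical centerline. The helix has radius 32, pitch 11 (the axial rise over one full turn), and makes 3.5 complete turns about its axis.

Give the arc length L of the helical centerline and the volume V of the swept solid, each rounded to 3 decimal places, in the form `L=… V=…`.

2πR = 2π·32 = 201.061930
per-turn = √(201.061930² + 11²) = √(40425.8996 + 121) = √40546.8996 = 201.362607
L = 3.5 × 201.362607 = 704.769126
V = π·2² × L = 12.566371 × 704.769126 = 8856.390030

L=704.769 V=8856.390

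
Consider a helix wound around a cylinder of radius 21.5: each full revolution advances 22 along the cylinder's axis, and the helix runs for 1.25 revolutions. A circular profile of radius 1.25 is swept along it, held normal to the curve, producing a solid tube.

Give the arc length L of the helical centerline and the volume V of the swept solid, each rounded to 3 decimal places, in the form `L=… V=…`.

2πR = 2π·21.5 = 135.088484
per-turn = √(135.088484² + 22²) = √(18248.8985 + 484) = √18732.8985 = 136.868179
L = 1.25 × 136.868179 = 171.085224
V = π·1.25² × L = 4.908739 × 171.085224 = 839.812631

L=171.085 V=839.813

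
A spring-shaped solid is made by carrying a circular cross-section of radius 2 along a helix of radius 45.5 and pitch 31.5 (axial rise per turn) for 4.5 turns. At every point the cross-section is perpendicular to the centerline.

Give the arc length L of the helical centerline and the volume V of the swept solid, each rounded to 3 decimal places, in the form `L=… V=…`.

2πR = 2π·45.5 = 285.884931
per-turn = √(285.884931² + 31.5²) = √(81730.1940 + 992.25) = √82722.4440 = 287.615097
L = 4.5 × 287.615097 = 1294.267937
V = π·2² × L = 12.566371 × 1294.267937 = 16264.250567

L=1294.268 V=16264.251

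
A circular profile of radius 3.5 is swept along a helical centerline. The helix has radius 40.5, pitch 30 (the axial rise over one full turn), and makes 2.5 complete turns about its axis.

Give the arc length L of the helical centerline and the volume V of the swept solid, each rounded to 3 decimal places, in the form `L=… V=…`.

L=640.578 V=24652.339

2πR = 2π·40.5 = 254.469005
per-turn = √(254.469005² + 30²) = √(64754.4745 + 900) = √65654.4745 = 256.231291
L = 2.5 × 256.231291 = 640.578227
V = π·3.5² × L = 38.484510 × 640.578227 = 24652.339204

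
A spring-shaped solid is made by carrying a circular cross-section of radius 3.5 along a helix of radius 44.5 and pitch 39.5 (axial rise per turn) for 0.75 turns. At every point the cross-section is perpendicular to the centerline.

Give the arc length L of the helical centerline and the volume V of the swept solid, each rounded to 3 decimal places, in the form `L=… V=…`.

2πR = 2π·44.5 = 279.601746
per-turn = √(279.601746² + 39.5²) = √(78177.1365 + 1560.25) = √79737.3865 = 282.378091
L = 0.75 × 282.378091 = 211.783568
V = π·3.5² × L = 38.484510 × 211.783568 = 8150.386861

L=211.784 V=8150.387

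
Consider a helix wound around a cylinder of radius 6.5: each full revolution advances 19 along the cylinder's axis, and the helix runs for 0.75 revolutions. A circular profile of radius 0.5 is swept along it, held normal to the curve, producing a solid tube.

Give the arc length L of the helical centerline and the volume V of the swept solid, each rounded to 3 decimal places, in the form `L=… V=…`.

L=33.783 V=26.533

2πR = 2π·6.5 = 40.840704
per-turn = √(40.840704² + 19²) = √(1667.9631 + 361) = √2028.9631 = 45.044013
L = 0.75 × 45.044013 = 33.783010
V = π·0.5² × L = 0.785398 × 33.783010 = 26.533114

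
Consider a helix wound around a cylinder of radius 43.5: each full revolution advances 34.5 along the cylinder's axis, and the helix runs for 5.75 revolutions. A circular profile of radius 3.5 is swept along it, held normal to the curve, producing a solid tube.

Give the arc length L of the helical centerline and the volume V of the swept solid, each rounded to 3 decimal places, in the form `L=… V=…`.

L=1584.052 V=60961.477

2πR = 2π·43.5 = 273.318561
per-turn = √(273.318561² + 34.5²) = √(74703.0357 + 1190.25) = √75893.2857 = 275.487360
L = 5.75 × 275.487360 = 1584.052322
V = π·3.5² × L = 38.484510 × 1584.052322 = 60961.477437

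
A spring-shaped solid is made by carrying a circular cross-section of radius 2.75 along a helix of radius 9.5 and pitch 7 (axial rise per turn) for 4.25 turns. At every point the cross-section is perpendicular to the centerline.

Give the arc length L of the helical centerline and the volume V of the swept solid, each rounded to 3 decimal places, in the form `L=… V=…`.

2πR = 2π·9.5 = 59.690260
per-turn = √(59.690260² + 7²) = √(3562.9272 + 49) = √3611.9272 = 60.099311
L = 4.25 × 60.099311 = 255.422072
V = π·2.75² × L = 23.758294 × 255.422072 = 6068.392793

L=255.422 V=6068.393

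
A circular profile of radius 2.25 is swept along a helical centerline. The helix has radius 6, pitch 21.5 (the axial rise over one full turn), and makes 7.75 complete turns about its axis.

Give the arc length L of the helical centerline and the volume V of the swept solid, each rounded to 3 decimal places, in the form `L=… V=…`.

L=336.342 V=5349.292

2πR = 2π·6 = 37.699112
per-turn = √(37.699112² + 21.5²) = √(1421.2230 + 462.25) = √1883.4730 = 43.398998
L = 7.75 × 43.398998 = 336.342235
V = π·2.25² × L = 15.904313 × 336.342235 = 5349.292117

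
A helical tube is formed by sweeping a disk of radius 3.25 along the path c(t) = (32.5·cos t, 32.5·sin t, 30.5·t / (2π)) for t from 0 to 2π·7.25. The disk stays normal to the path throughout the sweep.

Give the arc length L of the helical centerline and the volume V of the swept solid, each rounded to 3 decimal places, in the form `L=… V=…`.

L=1496.898 V=49671.680

2πR = 2π·32.5 = 204.203522
per-turn = √(204.203522² + 30.5²) = √(41699.0786 + 930.25) = √42629.3286 = 206.468711
L = 7.25 × 206.468711 = 1496.898154
V = π·3.25² × L = 33.183072 × 1496.898154 = 49671.679834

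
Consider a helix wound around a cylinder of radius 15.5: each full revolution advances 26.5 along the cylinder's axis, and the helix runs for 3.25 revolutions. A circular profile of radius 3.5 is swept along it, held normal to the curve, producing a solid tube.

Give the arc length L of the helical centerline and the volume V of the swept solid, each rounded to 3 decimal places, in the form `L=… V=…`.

L=328.024 V=12623.832

2πR = 2π·15.5 = 97.389372
per-turn = √(97.389372² + 26.5²) = √(9484.6898 + 702.25) = √10186.9398 = 100.930371
L = 3.25 × 100.930371 = 328.023706
V = π·3.5² × L = 38.484510 × 328.023706 = 12623.831611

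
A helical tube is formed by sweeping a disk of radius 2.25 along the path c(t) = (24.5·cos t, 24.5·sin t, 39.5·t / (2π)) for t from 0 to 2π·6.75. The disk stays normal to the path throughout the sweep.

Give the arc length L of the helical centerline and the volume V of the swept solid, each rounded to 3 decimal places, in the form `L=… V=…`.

2πR = 2π·24.5 = 153.938040
per-turn = √(153.938040² + 39.5²) = √(23696.9202 + 1560.25) = √25257.1702 = 158.925046
L = 6.75 × 158.925046 = 1072.744059
V = π·2.25² × L = 15.904313 × 1072.744059 = 17061.257075

L=1072.744 V=17061.257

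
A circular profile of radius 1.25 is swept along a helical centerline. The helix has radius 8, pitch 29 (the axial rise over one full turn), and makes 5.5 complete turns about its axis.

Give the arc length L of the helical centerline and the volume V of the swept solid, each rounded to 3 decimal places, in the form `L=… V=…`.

L=319.172 V=1566.730

2πR = 2π·8 = 50.265482
per-turn = √(50.265482² + 29²) = √(2526.6187 + 841) = √3367.6187 = 58.031188
L = 5.5 × 58.031188 = 319.171531
V = π·1.25² × L = 4.908739 × 319.171531 = 1566.729591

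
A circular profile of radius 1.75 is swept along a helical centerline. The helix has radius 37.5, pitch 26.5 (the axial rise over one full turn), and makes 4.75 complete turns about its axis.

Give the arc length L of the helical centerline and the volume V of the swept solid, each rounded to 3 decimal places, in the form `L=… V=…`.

L=1126.249 V=10835.782

2πR = 2π·37.5 = 235.619449
per-turn = √(235.619449² + 26.5²) = √(55516.5248 + 702.25) = √56218.7748 = 237.104987
L = 4.75 × 237.104987 = 1126.248687
V = π·1.75² × L = 9.621128 × 1126.248687 = 10835.782218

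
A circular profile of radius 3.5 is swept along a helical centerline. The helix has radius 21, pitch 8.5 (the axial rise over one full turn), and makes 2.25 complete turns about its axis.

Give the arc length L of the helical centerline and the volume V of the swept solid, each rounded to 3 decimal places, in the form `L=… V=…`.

L=297.496 V=11448.983

2πR = 2π·21 = 131.946891
per-turn = √(131.946891² + 8.5²) = √(17409.9822 + 72.25) = √17482.2322 = 132.220392
L = 2.25 × 132.220392 = 297.495883
V = π·3.5² × L = 38.484510 × 297.495883 = 11448.983281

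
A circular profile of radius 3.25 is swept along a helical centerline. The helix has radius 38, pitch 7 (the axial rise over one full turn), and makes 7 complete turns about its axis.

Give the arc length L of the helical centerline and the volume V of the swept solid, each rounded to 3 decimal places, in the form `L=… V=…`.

2πR = 2π·38 = 238.761042
per-turn = √(238.761042² + 7²) = √(57006.8350 + 49) = √57055.8350 = 238.863633
L = 7 × 238.863633 = 1672.045429
V = π·3.25² × L = 33.183072 × 1672.045429 = 55483.604526

L=1672.045 V=55483.605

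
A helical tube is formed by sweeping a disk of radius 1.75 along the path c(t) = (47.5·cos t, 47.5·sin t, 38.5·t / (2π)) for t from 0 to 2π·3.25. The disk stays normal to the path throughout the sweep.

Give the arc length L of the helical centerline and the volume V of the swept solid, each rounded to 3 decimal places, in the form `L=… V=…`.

2πR = 2π·47.5 = 298.451302
per-turn = √(298.451302² + 38.5²) = √(89073.1797 + 1482.25) = √90555.4297 = 300.924292
L = 3.25 × 300.924292 = 978.003950
V = π·1.75² × L = 9.621128 × 978.003950 = 9409.500701

L=978.004 V=9409.501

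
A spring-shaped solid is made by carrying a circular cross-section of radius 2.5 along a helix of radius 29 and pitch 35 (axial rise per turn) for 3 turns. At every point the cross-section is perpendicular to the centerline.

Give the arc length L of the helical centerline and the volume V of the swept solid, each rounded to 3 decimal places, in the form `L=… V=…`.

L=556.630 V=10929.408

2πR = 2π·29 = 182.212374
per-turn = √(182.212374² + 35²) = √(33201.3492 + 1225) = √34426.3492 = 185.543389
L = 3 × 185.543389 = 556.630167
V = π·2.5² × L = 19.634954 × 556.630167 = 10929.407772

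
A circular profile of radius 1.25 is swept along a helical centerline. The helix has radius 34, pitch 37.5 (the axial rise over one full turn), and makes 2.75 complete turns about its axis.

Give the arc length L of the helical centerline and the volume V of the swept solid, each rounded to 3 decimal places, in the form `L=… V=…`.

2πR = 2π·34 = 213.628300
per-turn = √(213.628300² + 37.5²) = √(45637.0508 + 1406.25) = √47043.3008 = 216.894677
L = 2.75 × 216.894677 = 596.460361
V = π·1.25² × L = 4.908739 × 596.460361 = 2927.867949

L=596.460 V=2927.868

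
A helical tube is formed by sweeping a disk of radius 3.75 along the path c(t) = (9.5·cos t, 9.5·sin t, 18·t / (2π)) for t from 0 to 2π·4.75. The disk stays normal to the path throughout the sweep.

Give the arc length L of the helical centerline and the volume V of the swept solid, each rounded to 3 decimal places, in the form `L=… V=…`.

L=296.140 V=13083.057

2πR = 2π·9.5 = 59.690260
per-turn = √(59.690260² + 18²) = √(3562.9272 + 324) = √3886.9272 = 62.345226
L = 4.75 × 62.345226 = 296.139823
V = π·3.75² × L = 44.178647 × 296.139823 = 13083.056606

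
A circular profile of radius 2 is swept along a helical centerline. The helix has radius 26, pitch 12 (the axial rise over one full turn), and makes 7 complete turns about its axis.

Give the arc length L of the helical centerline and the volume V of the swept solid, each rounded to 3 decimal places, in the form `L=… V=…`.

L=1146.621 V=14408.861

2πR = 2π·26 = 163.362818
per-turn = √(163.362818² + 12²) = √(26687.4103 + 144) = √26831.4103 = 163.802962
L = 7 × 163.802962 = 1146.620733
V = π·2² × L = 12.566371 × 1146.620733 = 14408.861082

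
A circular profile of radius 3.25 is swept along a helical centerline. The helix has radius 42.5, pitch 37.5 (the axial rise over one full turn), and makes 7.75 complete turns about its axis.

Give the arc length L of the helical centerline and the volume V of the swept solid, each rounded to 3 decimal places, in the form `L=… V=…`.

2πR = 2π·42.5 = 267.035376
per-turn = √(267.035376² + 37.5²) = √(71307.8918 + 1406.25) = √72714.1418 = 269.655598
L = 7.75 × 269.655598 = 2089.830888
V = π·3.25² × L = 33.183072 × 2089.830888 = 69347.009678

L=2089.831 V=69347.010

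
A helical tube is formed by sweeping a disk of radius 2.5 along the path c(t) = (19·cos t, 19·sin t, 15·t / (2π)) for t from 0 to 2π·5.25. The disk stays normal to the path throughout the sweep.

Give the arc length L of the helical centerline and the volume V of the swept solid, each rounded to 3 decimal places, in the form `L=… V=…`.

L=631.676 V=12402.925

2πR = 2π·19 = 119.380521
per-turn = √(119.380521² + 15²) = √(14251.7088 + 225) = √14476.7088 = 120.319195
L = 5.25 × 120.319195 = 631.675775
V = π·2.5² × L = 19.634954 × 631.675775 = 12402.924844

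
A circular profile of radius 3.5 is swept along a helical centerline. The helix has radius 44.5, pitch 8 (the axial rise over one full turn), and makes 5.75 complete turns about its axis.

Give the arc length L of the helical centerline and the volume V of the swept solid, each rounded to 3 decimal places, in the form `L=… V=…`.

2πR = 2π·44.5 = 279.601746
per-turn = √(279.601746² + 8²) = √(78177.1365 + 64) = √78241.1365 = 279.716171
L = 5.75 × 279.716171 = 1608.367985
V = π·3.5² × L = 38.484510 × 1608.367985 = 61897.253802

L=1608.368 V=61897.254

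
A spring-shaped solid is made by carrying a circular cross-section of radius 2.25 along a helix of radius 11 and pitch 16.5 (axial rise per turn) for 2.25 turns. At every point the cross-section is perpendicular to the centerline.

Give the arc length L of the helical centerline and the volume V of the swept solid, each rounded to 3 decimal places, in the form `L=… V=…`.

L=159.879 V=2542.764

2πR = 2π·11 = 69.115038
per-turn = √(69.115038² + 16.5²) = √(4776.8885 + 272.25) = √5049.1385 = 71.057290
L = 2.25 × 71.057290 = 159.878904
V = π·2.25² × L = 15.904313 × 159.878904 = 2542.764094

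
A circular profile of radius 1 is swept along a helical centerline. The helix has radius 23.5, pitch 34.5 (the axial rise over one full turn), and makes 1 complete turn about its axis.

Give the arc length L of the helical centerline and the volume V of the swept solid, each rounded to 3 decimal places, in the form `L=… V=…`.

2πR = 2π·23.5 = 147.654855
per-turn = √(147.654855² + 34.5²) = √(21801.9561 + 1190.25) = √22992.2061 = 151.631811
L = 1 × 151.631811 = 151.631811
V = π·1² × L = 3.141593 × 151.631811 = 476.365384

L=151.632 V=476.365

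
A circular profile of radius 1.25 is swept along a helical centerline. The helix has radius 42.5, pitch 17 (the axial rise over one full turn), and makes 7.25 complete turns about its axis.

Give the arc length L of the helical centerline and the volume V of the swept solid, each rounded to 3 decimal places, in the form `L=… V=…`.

L=1939.926 V=9522.588

2πR = 2π·42.5 = 267.035376
per-turn = √(267.035376² + 17²) = √(71307.8918 + 289) = √71596.8918 = 267.575955
L = 7.25 × 267.575955 = 1939.925675
V = π·1.25² × L = 4.908739 × 1939.925675 = 9522.587890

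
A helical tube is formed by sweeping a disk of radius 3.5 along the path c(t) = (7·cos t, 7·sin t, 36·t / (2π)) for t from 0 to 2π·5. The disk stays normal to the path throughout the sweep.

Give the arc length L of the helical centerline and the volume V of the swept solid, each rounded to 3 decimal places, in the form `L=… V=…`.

2πR = 2π·7 = 43.982297
per-turn = √(43.982297² + 36²) = √(1934.4425 + 1296) = √3230.4425 = 56.836981
L = 5 × 56.836981 = 284.184907
V = π·3.5² × L = 38.484510 × 284.184907 = 10936.716911

L=284.185 V=10936.717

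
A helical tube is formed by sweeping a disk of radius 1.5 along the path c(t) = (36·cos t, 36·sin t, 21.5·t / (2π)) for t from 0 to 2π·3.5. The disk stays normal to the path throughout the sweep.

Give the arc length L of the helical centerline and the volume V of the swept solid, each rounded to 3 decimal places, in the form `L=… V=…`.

2πR = 2π·36 = 226.194671
per-turn = √(226.194671² + 21.5²) = √(51164.0292 + 462.25) = √51626.2792 = 227.214170
L = 3.5 × 227.214170 = 795.249596
V = π·1.5² × L = 7.068583 × 795.249596 = 5621.288151

L=795.250 V=5621.288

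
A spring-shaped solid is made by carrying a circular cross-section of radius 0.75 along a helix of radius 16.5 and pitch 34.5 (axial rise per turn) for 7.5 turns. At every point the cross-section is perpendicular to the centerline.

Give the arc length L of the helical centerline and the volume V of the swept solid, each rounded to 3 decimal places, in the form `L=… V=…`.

2πR = 2π·16.5 = 103.672558
per-turn = √(103.672558² + 34.5²) = √(10747.9992 + 1190.25) = √11938.2492 = 109.262295
L = 7.5 × 109.262295 = 819.467215
V = π·0.75² × L = 1.767146 × 819.467215 = 1448.118103

L=819.467 V=1448.118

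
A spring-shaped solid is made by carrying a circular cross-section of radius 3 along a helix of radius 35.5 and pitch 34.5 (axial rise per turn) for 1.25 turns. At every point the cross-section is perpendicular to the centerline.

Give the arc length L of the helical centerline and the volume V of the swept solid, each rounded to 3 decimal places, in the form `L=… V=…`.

L=282.132 V=7977.087

2πR = 2π·35.5 = 223.053078
per-turn = √(223.053078² + 34.5²) = √(49752.6758 + 1190.25) = √50942.9258 = 225.705396
L = 1.25 × 225.705396 = 282.131745
V = π·3² × L = 28.274334 × 282.131745 = 7977.087157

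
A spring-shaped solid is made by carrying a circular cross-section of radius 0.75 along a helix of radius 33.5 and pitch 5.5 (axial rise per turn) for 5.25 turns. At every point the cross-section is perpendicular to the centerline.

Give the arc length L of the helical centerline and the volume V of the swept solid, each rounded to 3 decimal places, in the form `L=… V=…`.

2πR = 2π·33.5 = 210.486708
per-turn = √(210.486708² + 5.5²) = √(44304.6542 + 30.25) = √44334.9042 = 210.558553
L = 5.25 × 210.558553 = 1105.432402
V = π·0.75² × L = 1.767146 × 1105.432402 = 1953.460301

L=1105.432 V=1953.460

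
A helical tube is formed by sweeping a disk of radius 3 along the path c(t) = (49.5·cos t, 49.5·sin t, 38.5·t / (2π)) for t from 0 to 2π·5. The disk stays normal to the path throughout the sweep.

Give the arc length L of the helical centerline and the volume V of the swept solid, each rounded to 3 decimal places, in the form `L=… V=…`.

L=1566.958 V=44304.682

2πR = 2π·49.5 = 311.017673
per-turn = √(311.017673² + 38.5²) = √(96731.9927 + 1482.25) = √98214.2427 = 313.391517
L = 5 × 313.391517 = 1566.957583
V = π·3² × L = 28.274334 × 1566.957583 = 44304.681894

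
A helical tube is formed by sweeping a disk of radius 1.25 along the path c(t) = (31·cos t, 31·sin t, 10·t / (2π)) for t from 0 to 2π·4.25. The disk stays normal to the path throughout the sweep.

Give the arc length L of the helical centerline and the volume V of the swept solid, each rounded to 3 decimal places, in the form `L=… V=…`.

L=828.900 V=4068.853

2πR = 2π·31 = 194.778745
per-turn = √(194.778745² + 10²) = √(37938.7593 + 100) = √38038.7593 = 195.035277
L = 4.25 × 195.035277 = 828.899928
V = π·1.25² × L = 4.908739 × 828.899928 = 4068.853005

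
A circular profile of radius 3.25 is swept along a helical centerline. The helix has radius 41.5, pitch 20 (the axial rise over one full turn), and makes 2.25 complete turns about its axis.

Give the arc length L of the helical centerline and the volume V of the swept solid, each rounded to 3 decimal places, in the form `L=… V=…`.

L=588.416 V=19525.440

2πR = 2π·41.5 = 260.752190
per-turn = √(260.752190² + 20²) = √(67991.7047 + 400) = √68391.7047 = 261.518077
L = 2.25 × 261.518077 = 588.415674
V = π·3.25² × L = 33.183072 × 588.415674 = 19525.439906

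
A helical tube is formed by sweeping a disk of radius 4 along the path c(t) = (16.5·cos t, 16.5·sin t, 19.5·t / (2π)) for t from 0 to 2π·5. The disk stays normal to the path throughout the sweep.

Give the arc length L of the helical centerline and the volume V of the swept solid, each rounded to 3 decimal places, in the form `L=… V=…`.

L=527.453 V=26512.659

2πR = 2π·16.5 = 103.672558
per-turn = √(103.672558² + 19.5²) = √(10747.9992 + 380.25) = √11128.2492 = 105.490517
L = 5 × 105.490517 = 527.452585
V = π·4² × L = 50.265482 × 527.452585 = 26512.658677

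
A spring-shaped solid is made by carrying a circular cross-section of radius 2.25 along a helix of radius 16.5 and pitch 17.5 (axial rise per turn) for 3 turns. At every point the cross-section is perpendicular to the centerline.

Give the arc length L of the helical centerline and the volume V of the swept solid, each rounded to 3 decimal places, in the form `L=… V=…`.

L=315.418 V=5016.500

2πR = 2π·16.5 = 103.672558
per-turn = √(103.672558² + 17.5²) = √(10747.9992 + 306.25) = √11054.2492 = 105.139190
L = 3 × 105.139190 = 315.417569
V = π·2.25² × L = 15.904313 × 315.417569 = 5016.499680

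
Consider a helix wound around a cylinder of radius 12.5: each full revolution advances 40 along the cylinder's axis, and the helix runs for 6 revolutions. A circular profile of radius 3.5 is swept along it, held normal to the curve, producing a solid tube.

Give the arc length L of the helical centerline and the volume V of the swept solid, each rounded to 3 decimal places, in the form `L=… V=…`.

2πR = 2π·12.5 = 78.539816
per-turn = √(78.539816² + 40²) = √(6168.5028 + 1600) = √7768.5028 = 88.139110
L = 6 × 88.139110 = 528.834661
V = π·3.5² × L = 38.484510 × 528.834661 = 20351.942816

L=528.835 V=20351.943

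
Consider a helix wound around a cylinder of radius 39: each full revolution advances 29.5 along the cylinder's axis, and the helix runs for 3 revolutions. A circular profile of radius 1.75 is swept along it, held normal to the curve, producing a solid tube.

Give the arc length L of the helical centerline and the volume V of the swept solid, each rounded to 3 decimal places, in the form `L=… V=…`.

L=740.441 V=7123.874

2πR = 2π·39 = 245.044227
per-turn = √(245.044227² + 29.5²) = √(60046.6732 + 870.25) = √60916.9232 = 246.813539
L = 3 × 246.813539 = 740.440618
V = π·1.75² × L = 9.621128 × 740.440618 = 7123.873592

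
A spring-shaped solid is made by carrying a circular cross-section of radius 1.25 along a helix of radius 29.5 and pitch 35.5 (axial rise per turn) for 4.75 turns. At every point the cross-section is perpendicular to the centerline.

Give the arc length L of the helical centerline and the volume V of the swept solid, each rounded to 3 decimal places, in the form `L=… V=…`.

2πR = 2π·29.5 = 185.353967
per-turn = √(185.353967² + 35.5²) = √(34356.0929 + 1260.25) = √35616.3429 = 188.722926
L = 4.75 × 188.722926 = 896.433900
V = π·1.25² × L = 4.908739 × 896.433900 = 4400.359617

L=896.434 V=4400.360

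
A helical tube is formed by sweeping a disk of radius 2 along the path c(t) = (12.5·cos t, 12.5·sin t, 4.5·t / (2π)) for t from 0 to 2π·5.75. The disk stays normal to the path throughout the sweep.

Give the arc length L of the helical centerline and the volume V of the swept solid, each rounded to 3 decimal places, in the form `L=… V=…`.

2πR = 2π·12.5 = 78.539816
per-turn = √(78.539816² + 4.5²) = √(6168.5028 + 20.25) = √6188.7528 = 78.668626
L = 5.75 × 78.668626 = 452.344601
V = π·2² × L = 12.566371 × 452.344601 = 5684.329898

L=452.345 V=5684.330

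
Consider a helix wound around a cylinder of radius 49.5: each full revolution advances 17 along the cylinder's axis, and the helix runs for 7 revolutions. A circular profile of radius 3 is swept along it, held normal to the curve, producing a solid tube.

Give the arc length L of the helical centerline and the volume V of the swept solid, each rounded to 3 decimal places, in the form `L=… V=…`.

L=2180.374 V=61648.609

2πR = 2π·49.5 = 311.017673
per-turn = √(311.017673² + 17²) = √(96731.9927 + 289) = √97020.9927 = 311.481930
L = 7 × 311.481930 = 2180.373510
V = π·3² × L = 28.274334 × 2180.373510 = 61648.608616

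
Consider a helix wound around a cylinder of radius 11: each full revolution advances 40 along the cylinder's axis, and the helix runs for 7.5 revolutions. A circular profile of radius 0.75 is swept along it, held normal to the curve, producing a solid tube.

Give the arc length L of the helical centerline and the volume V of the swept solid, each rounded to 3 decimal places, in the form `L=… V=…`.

L=598.916 V=1058.371

2πR = 2π·11 = 69.115038
per-turn = √(69.115038² + 40²) = √(4776.8885 + 1600) = √6376.8885 = 79.855423
L = 7.5 × 79.855423 = 598.915670
V = π·0.75² × L = 1.767146 × 598.915670 = 1058.371351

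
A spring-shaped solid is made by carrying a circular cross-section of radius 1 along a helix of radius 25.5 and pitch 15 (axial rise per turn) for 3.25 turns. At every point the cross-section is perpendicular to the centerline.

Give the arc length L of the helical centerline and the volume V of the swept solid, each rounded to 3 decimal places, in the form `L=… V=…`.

L=522.996 V=1643.040

2πR = 2π·25.5 = 160.221225
per-turn = √(160.221225² + 15²) = √(25670.8410 + 225) = √25895.8410 = 160.921848
L = 3.25 × 160.921848 = 522.996005
V = π·1² × L = 3.141593 × 522.996005 = 1643.040407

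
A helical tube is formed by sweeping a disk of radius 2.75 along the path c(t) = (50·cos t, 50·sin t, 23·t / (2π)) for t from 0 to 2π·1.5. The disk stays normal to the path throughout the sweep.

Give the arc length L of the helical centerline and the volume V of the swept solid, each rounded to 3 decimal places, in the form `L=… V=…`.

L=472.500 V=11225.797

2πR = 2π·50 = 314.159265
per-turn = √(314.159265² + 23²) = √(98696.0440 + 529) = √99225.0440 = 315.000070
L = 1.5 × 315.000070 = 472.500105
V = π·2.75² × L = 23.758294 × 472.500105 = 11225.796614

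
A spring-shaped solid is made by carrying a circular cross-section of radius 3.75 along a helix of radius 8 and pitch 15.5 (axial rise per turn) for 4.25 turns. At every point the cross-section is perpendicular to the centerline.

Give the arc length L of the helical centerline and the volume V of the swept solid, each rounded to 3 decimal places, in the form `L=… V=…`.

2πR = 2π·8 = 50.265482
per-turn = √(50.265482² + 15.5²) = √(2526.6187 + 240.25) = √2766.8687 = 52.601034
L = 4.25 × 52.601034 = 223.554392
V = π·3.75² × L = 44.178647 × 223.554392 = 9876.330519

L=223.554 V=9876.331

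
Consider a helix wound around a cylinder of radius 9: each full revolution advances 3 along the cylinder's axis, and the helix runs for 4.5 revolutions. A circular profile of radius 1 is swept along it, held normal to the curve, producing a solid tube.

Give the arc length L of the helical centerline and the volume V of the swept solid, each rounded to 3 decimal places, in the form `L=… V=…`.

2πR = 2π·9 = 56.548668
per-turn = √(56.548668² + 3²) = √(3197.7518 + 9) = √3206.7518 = 56.628189
L = 4.5 × 56.628189 = 254.826852
V = π·1² × L = 3.141593 × 254.826852 = 800.562166

L=254.827 V=800.562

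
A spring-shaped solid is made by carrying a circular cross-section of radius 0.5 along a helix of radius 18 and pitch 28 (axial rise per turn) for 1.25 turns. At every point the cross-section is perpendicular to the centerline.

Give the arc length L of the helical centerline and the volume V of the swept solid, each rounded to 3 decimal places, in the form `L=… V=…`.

L=145.640 V=114.385

2πR = 2π·18 = 113.097336
per-turn = √(113.097336² + 28²) = √(12791.0073 + 784) = √13575.0073 = 116.511833
L = 1.25 × 116.511833 = 145.639792
V = π·0.5² × L = 0.785398 × 145.639792 = 114.385225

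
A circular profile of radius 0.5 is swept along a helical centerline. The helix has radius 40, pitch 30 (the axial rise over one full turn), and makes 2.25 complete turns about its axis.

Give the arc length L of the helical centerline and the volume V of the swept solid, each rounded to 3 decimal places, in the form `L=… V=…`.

L=569.501 V=447.285

2πR = 2π·40 = 251.327412
per-turn = √(251.327412² + 30²) = √(63165.4682 + 900) = √64065.4682 = 253.111573
L = 2.25 × 253.111573 = 569.501038
V = π·0.5² × L = 0.785398 × 569.501038 = 447.285070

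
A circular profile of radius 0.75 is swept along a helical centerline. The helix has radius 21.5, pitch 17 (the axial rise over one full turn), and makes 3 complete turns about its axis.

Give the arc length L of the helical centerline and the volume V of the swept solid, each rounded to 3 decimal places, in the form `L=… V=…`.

L=408.462 V=721.812

2πR = 2π·21.5 = 135.088484
per-turn = √(135.088484² + 17²) = √(18248.8985 + 289) = √18537.8985 = 136.153952
L = 3 × 136.153952 = 408.461855
V = π·0.75² × L = 1.767146 × 408.461855 = 721.811679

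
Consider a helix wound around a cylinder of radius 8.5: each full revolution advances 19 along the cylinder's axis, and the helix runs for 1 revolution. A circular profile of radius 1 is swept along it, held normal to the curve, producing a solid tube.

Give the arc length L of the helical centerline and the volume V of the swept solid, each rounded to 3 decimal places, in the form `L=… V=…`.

2πR = 2π·8.5 = 53.407075
per-turn = √(53.407075² + 19²) = √(2852.3157 + 361) = √3213.3157 = 56.686115
L = 1 × 56.686115 = 56.686115
V = π·1² × L = 3.141593 × 56.686115 = 178.084684

L=56.686 V=178.085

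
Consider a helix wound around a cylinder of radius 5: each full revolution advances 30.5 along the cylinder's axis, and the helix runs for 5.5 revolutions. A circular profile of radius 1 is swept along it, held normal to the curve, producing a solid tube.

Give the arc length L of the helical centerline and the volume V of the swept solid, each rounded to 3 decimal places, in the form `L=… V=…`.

2πR = 2π·5 = 31.415927
per-turn = √(31.415927² + 30.5²) = √(986.9604 + 930.25) = √1917.2104 = 43.785962
L = 5.5 × 43.785962 = 240.822789
V = π·1² × L = 3.141593 × 240.822789 = 756.567105

L=240.823 V=756.567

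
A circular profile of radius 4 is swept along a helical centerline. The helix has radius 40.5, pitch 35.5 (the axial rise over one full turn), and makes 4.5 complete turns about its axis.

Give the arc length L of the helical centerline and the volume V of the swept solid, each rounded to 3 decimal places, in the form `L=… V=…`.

L=1156.200 V=58116.945

2πR = 2π·40.5 = 254.469005
per-turn = √(254.469005² + 35.5²) = √(64754.4745 + 1260.25) = √66014.7245 = 256.933307
L = 4.5 × 256.933307 = 1156.199884
V = π·4² × L = 50.265482 × 1156.199884 = 58116.944962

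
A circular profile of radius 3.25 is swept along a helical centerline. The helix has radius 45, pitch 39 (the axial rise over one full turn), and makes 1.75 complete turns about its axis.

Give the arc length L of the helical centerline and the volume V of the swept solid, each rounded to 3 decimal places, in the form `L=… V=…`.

L=499.486 V=16574.469

2πR = 2π·45 = 282.743339
per-turn = √(282.743339² + 39²) = √(79943.7956 + 1521) = √81464.7956 = 285.420384
L = 1.75 × 285.420384 = 499.485672
V = π·3.25² × L = 33.183072 × 499.485672 = 16574.469223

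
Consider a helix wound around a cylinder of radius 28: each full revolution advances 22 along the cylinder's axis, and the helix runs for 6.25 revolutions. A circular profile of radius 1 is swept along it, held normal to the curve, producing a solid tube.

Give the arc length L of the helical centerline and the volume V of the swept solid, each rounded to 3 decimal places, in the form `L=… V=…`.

L=1108.121 V=3481.266

2πR = 2π·28 = 175.929189
per-turn = √(175.929189² + 22²) = √(30951.0794 + 484) = √31435.0794 = 177.299406
L = 6.25 × 177.299406 = 1108.121288
V = π·1² × L = 3.141593 × 1108.121288 = 3481.265698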